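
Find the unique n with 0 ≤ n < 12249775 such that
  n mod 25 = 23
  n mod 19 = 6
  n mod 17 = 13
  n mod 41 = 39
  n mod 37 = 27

6554873

From n ≡ 23 (mod 25) write n = 23 + 25t. Substituting into n ≡ 6 (mod 19) gives 25t ≡ 2 (mod 19), and since 6⁻¹ ≡ 16 (mod 19), t ≡ 13. Hence n ≡ 23 + 25·13 = 348 (mod 475).
From n ≡ 348 (mod 475) write n = 348 + 475t. Substituting into n ≡ 13 (mod 17) gives 475t ≡ 5 (mod 17), and since 16⁻¹ ≡ 16 (mod 17), t ≡ 12. Hence n ≡ 348 + 475·12 = 6048 (mod 8075).
From n ≡ 6048 (mod 8075) write n = 6048 + 8075t. Substituting into n ≡ 39 (mod 41) gives 8075t ≡ 18 (mod 41), and since 39⁻¹ ≡ 20 (mod 41), t ≡ 32. Hence n ≡ 6048 + 8075·32 = 264448 (mod 331075).
From n ≡ 264448 (mod 331075) write n = 264448 + 331075t. Substituting into n ≡ 27 (mod 37) gives 331075t ≡ 18 (mod 37), and since 36⁻¹ ≡ 36 (mod 37), t ≡ 19. Hence n ≡ 264448 + 331075·19 = 6554873 (mod 12249775).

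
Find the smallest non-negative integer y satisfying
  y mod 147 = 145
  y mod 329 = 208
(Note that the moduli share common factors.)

5143

gcd(147, 329) = 7 and 7 | (208 − 145), so the pair is consistent; merging gives y ≡ 5143 (mod 6909), where 6909 = lcm(147, 329).
The solution is unique modulo lcm(147, 329) = 6909.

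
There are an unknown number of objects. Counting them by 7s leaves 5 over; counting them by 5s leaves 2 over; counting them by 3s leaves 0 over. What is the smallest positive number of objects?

12

From N ≡ 5 (mod 7) write N = 5 + 7t. Substituting into N ≡ 2 (mod 5) gives 7t ≡ 2 (mod 5), and since 2⁻¹ ≡ 3 (mod 5), t ≡ 1. Hence N ≡ 5 + 7·1 = 12 (mod 35).
From N ≡ 12 (mod 35) write N = 12 + 35t. Substituting into N ≡ 0 (mod 3) gives 35t ≡ 0 (mod 3), and since 2⁻¹ ≡ 2 (mod 3), t ≡ 0. Hence N ≡ 12 + 35·0 = 12 (mod 105).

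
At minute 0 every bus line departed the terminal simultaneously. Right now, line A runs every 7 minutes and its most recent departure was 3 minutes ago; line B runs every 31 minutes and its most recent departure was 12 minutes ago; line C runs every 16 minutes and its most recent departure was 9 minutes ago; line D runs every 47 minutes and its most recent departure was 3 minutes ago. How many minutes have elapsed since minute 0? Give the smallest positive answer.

The moduli are pairwise coprime; N = 7·31·16·47 = 163184.
N/7 = 23312; 23312 ≡ 2 (mod 7); 2·4 ≡ 1, so inverse 4.
N/31 = 5264; 5264 ≡ 25 (mod 31); 25·5 ≡ 1, so inverse 5.
N/16 = 10199; 10199 ≡ 7 (mod 16); 7·7 ≡ 1, so inverse 7.
N/47 = 3472; 3472 ≡ 41 (mod 47); 41·39 ≡ 1, so inverse 39.
t ≡ 3·23312·4 + 12·5264·5 + 9·10199·7 + 3·3472·39 = 1644345.
1644345 mod 163184 = 12505.

12505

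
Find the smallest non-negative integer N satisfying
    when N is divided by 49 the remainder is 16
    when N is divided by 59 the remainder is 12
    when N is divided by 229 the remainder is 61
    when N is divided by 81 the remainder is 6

Combine the congruences pairwise.
From N ≡ 16 (mod 49) write N = 16 + 49t. Substituting into N ≡ 12 (mod 59) gives 49t ≡ 55 (mod 59), and since 49⁻¹ ≡ 53 (mod 59), t ≡ 24. Hence N ≡ 16 + 49·24 = 1192 (mod 2891).
From N ≡ 1192 (mod 2891) write N = 1192 + 2891t. Substituting into N ≡ 61 (mod 229) gives 2891t ≡ 14 (mod 229), and since 143⁻¹ ≡ 221 (mod 229), t ≡ 117. Hence N ≡ 1192 + 2891·117 = 339439 (mod 662039).
From N ≡ 339439 (mod 662039) write N = 339439 + 662039t. Substituting into N ≡ 6 (mod 81) gives 662039t ≡ 38 (mod 81), and since 26⁻¹ ≡ 53 (mod 81), t ≡ 70. Hence N ≡ 339439 + 662039·70 = 46682169 (mod 53625159).

46682169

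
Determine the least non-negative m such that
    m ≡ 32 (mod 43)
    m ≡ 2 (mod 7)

From m ≡ 32 (mod 43) write m = 32 + 43t. Substituting into m ≡ 2 (mod 7) gives 43t ≡ 5 (mod 7), and since 1⁻¹ ≡ 1 (mod 7), t ≡ 5. Hence m ≡ 32 + 43·5 = 247 (mod 301).

247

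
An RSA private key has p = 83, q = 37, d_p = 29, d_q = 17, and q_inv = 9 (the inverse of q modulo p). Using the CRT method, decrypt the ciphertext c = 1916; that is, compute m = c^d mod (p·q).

m₁ = c^(d_p) mod p: c ≡ 7 (mod 83), and 7^29 mod 83 = 78.
m₂ = c^(d_q) mod q: c ≡ 29 (mod 37), and 29^17 mod 37 = 14.
h = q_inv·(m₁ − m₂) mod p = 9·(78 − 14) mod 83 = 78.
m = m₂ + h·q = 14 + 78·37 = 2900.

2900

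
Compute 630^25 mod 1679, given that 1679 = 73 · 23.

338

Mod 73: 630 ≡ 46; 46^25 ≡ 46 (mod 73).
Mod 23: 630 ≡ 9; by Fermat, exponent reduces to 25 mod 22 = 3; 9^3 ≡ 16 (mod 23).
Combine by CRT: x ≡ 46 (mod 73), x ≡ 16 (mod 23) ⇒ x ≡ 338 (mod 1679).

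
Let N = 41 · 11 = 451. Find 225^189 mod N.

207

Mod 41: 225 ≡ 20; by Fermat, exponent reduces to 189 mod 40 = 29; 20^29 ≡ 2 (mod 41).
Mod 11: 225 ≡ 5; by Fermat, exponent reduces to 189 mod 10 = 9; 5^9 ≡ 9 (mod 11).
Combine by CRT: x ≡ 2 (mod 41), x ≡ 9 (mod 11) ⇒ x ≡ 207 (mod 451).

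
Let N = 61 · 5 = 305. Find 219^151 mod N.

219

Mod 61: 219 ≡ 36; by Fermat, exponent reduces to 151 mod 60 = 31; 36^31 ≡ 36 (mod 61).
Mod 5: 219 ≡ 4; by Fermat, exponent reduces to 151 mod 4 = 3; 4^3 ≡ 4 (mod 5).
Combine by CRT: x ≡ 36 (mod 61), x ≡ 4 (mod 5) ⇒ x ≡ 219 (mod 305).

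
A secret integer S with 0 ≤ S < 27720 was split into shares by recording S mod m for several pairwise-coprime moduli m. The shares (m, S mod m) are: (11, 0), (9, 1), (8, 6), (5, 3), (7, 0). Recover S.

19558

The moduli are pairwise coprime; N = 11·9·8·5·7 = 27720.
N/11 = 2520; 2520 ≡ 1 (mod 11), inverse 1.
N/9 = 3080; 3080 ≡ 2 (mod 9); 2·5 ≡ 1, so inverse 5.
N/8 = 3465; 3465 ≡ 1 (mod 8), inverse 1.
N/5 = 5544; 5544 ≡ 4 (mod 5); 4·4 ≡ 1, so inverse 4.
N/7 = 3960; 3960 ≡ 5 (mod 7); 5·3 ≡ 1, so inverse 3.
S ≡ 0·2520·1 + 1·3080·5 + 6·3465·1 + 3·5544·4 + 0·3960·3 = 102718.
102718 mod 27720 = 19558.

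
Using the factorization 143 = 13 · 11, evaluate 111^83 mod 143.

Mod 13: 111 ≡ 7; by Fermat, exponent reduces to 83 mod 12 = 11; 7^11 ≡ 2 (mod 13).
Mod 11: 111 ≡ 1; by Fermat, exponent reduces to 83 mod 10 = 3; 1^3 ≡ 1 (mod 11).
Combine by CRT: x ≡ 2 (mod 13), x ≡ 1 (mod 11) ⇒ x ≡ 67 (mod 143).

67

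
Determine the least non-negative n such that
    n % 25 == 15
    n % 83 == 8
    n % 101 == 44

The moduli are pairwise coprime; M = 25·83·101 = 209575.
M/25 = 8383; 8383 ≡ 8 (mod 25); 8·22 ≡ 1, so inverse 22.
M/83 = 2525; 2525 ≡ 35 (mod 83); 35·19 ≡ 1, so inverse 19.
M/101 = 2075; 2075 ≡ 55 (mod 101); 55·90 ≡ 1, so inverse 90.
n ≡ 15·8383·22 + 8·2525·19 + 44·2075·90 = 11367190.
11367190 mod 209575 = 50140.

50140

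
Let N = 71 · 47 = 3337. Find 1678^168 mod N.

3267

Mod 71: 1678 ≡ 45; by Fermat, exponent reduces to 168 mod 70 = 28; 45^28 ≡ 1 (mod 71).
Mod 47: 1678 ≡ 33; by Fermat, exponent reduces to 168 mod 46 = 30; 33^30 ≡ 24 (mod 47).
Combine by CRT: x ≡ 1 (mod 71), x ≡ 24 (mod 47) ⇒ x ≡ 3267 (mod 3337).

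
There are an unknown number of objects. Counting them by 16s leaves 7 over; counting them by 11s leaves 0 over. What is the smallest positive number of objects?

Combine the congruences pairwise.
From N ≡ 7 (mod 16) write N = 7 + 16t. Substituting into N ≡ 0 (mod 11) gives 16t ≡ 4 (mod 11), and since 5⁻¹ ≡ 9 (mod 11), t ≡ 3. Hence N ≡ 7 + 16·3 = 55 (mod 176).

55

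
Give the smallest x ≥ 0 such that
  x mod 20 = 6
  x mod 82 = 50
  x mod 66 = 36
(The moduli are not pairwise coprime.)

gcd(20, 82) = 2 and 2 | (50 − 6), so the pair is consistent; merging gives x ≡ 706 (mod 820), where 820 = lcm(20, 82).
gcd(820, 66) = 2 and 2 | (36 − 706), so the pair is consistent; merging gives x ≡ 2346 (mod 27060), where 27060 = lcm(820, 66).
The solution is unique modulo lcm(20, 82, 66) = 27060.

2346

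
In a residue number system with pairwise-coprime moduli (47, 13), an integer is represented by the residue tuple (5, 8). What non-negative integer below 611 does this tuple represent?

Combine the congruences pairwise.
From x ≡ 5 (mod 47) write x = 5 + 47t. Substituting into x ≡ 8 (mod 13) gives 47t ≡ 3 (mod 13), and since 8⁻¹ ≡ 5 (mod 13), t ≡ 2. Hence x ≡ 5 + 47·2 = 99 (mod 611).

99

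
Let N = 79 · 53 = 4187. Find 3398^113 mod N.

Mod 79: 3398 ≡ 1; by Fermat, exponent reduces to 113 mod 78 = 35; 1^35 ≡ 1 (mod 79).
Mod 53: 3398 ≡ 6; by Fermat, exponent reduces to 113 mod 52 = 9; 6^9 ≡ 11 (mod 53).
Combine by CRT: x ≡ 1 (mod 79), x ≡ 11 (mod 53) ⇒ x ≡ 2608 (mod 4187).

2608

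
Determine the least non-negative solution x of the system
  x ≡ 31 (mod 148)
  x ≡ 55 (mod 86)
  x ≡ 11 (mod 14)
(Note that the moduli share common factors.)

gcd(148, 86) = 2 and 2 | (55 − 31), so the pair is consistent; merging gives x ≡ 6247 (mod 6364), where 6364 = lcm(148, 86).
gcd(6364, 14) = 2 and 2 | (11 − 6247), so the pair is consistent; merging gives x ≡ 12611 (mod 44548), where 44548 = lcm(6364, 14).
The solution is unique modulo lcm(148, 86, 14) = 44548.

12611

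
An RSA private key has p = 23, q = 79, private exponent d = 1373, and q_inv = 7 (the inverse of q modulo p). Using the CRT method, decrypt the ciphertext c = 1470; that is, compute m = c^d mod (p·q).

1696

d_p = d mod (p−1) = 1373 mod 22 = 9; d_q = d mod (q−1) = 47.
m₁ = c^(d_p) mod p: c ≡ 21 (mod 23), and 21^9 mod 23 = 17.
m₂ = c^(d_q) mod q: c ≡ 48 (mod 79), and 48^47 mod 79 = 37.
h = q_inv·(m₁ − m₂) mod p = 7·(17 − 37) mod 23 = 21.
m = m₂ + h·q = 37 + 21·79 = 1696.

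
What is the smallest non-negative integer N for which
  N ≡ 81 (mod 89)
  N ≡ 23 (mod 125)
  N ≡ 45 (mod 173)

1520023

Combine the congruences pairwise.
From N ≡ 81 (mod 89) write N = 81 + 89t. Substituting into N ≡ 23 (mod 125) gives 89t ≡ 67 (mod 125), and since 89⁻¹ ≡ 59 (mod 125), t ≡ 78. Hence N ≡ 81 + 89·78 = 7023 (mod 11125).
From N ≡ 7023 (mod 11125) write N = 7023 + 11125t. Substituting into N ≡ 45 (mod 173) gives 11125t ≡ 115 (mod 173), and since 53⁻¹ ≡ 111 (mod 173), t ≡ 136. Hence N ≡ 7023 + 11125·136 = 1520023 (mod 1924625).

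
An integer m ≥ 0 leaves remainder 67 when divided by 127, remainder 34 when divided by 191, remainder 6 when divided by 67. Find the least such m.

The moduli are pairwise coprime; N = 127·191·67 = 1625219.
N/127 = 12797; 12797 ≡ 97 (mod 127); 97·55 ≡ 1, so inverse 55.
N/191 = 8509; 8509 ≡ 105 (mod 191); 105·171 ≡ 1, so inverse 171.
N/67 = 24257; 24257 ≡ 3 (mod 67); 3·45 ≡ 1, so inverse 45.
m ≡ 67·12797·55 + 34·8509·171 + 6·24257·45 = 103177661.
103177661 mod 1625219 = 788864.

788864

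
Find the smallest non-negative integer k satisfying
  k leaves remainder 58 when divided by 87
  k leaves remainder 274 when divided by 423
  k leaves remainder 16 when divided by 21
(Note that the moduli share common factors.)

20155

Combine the congruences pairwise.
gcd(87, 423) = 3 and 3 | (274 − 58), so the pair is consistent; merging gives k ≡ 7888 (mod 12267), where 12267 = lcm(87, 423).
gcd(12267, 21) = 3 and 3 | (16 − 7888), so the pair is consistent; merging gives k ≡ 20155 (mod 85869), where 85869 = lcm(12267, 21).
The solution is unique modulo lcm(87, 423, 21) = 85869.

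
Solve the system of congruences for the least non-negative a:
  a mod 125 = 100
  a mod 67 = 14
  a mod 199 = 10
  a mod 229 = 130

80477600

The moduli are pairwise coprime; N = 125·67·199·229 = 381657125.
N/125 = 3053257; 3053257 ≡ 7 (mod 125); 7·18 ≡ 1, so inverse 18.
N/67 = 5696375; 5696375 ≡ 35 (mod 67); 35·23 ≡ 1, so inverse 23.
N/199 = 1917875; 1917875 ≡ 112 (mod 199); 112·16 ≡ 1, so inverse 16.
N/229 = 1666625; 1666625 ≡ 192 (mod 229); 192·99 ≡ 1, so inverse 99.
a ≡ 100·3053257·18 + 14·5696375·23 + 10·1917875·16 + 130·1666625·99 = 29086419100.
29086419100 mod 381657125 = 80477600.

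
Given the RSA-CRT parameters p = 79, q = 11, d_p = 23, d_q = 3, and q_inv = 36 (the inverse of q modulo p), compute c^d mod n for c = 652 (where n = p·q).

m₁ = c^(d_p) mod p: c ≡ 20 (mod 79), and 20^23 mod 79 = 50.
m₂ = c^(d_q) mod q: c ≡ 3 (mod 11), and 3^3 mod 11 = 5.
h = q_inv·(m₁ − m₂) mod p = 36·(50 − 5) mod 79 = 40.
m = m₂ + h·q = 5 + 40·11 = 445.

445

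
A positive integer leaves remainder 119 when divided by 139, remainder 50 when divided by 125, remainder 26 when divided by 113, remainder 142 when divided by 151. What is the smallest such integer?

186139050

From N ≡ 119 (mod 139) write N = 119 + 139t. Substituting into N ≡ 50 (mod 125) gives 139t ≡ 56 (mod 125), and since 14⁻¹ ≡ 9 (mod 125), t ≡ 4. Hence N ≡ 119 + 139·4 = 675 (mod 17375).
From N ≡ 675 (mod 17375) write N = 675 + 17375t. Substituting into N ≡ 26 (mod 113) gives 17375t ≡ 29 (mod 113), and since 86⁻¹ ≡ 46 (mod 113), t ≡ 91. Hence N ≡ 675 + 17375·91 = 1581800 (mod 1963375).
From N ≡ 1581800 (mod 1963375) write N = 1581800 + 1963375t. Substituting into N ≡ 142 (mod 151) gives 1963375t ≡ 67 (mod 151), and since 73⁻¹ ≡ 60 (mod 151), t ≡ 94. Hence N ≡ 1581800 + 1963375·94 = 186139050 (mod 296469625).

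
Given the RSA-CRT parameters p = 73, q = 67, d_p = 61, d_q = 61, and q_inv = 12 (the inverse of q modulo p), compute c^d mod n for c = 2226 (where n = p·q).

3573

m₁ = c^(d_p) mod p: c ≡ 36 (mod 73), and 36^61 mod 73 = 69.
m₂ = c^(d_q) mod q: c ≡ 15 (mod 67), and 15^61 mod 67 = 22.
h = q_inv·(m₁ − m₂) mod p = 12·(69 − 22) mod 73 = 53.
m = m₂ + h·q = 22 + 53·67 = 3573.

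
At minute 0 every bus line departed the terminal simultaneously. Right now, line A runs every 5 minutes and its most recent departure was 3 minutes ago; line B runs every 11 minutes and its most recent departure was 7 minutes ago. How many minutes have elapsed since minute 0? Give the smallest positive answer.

Combine the congruences pairwise.
From t ≡ 3 (mod 5) write t = 3 + 5s. Substituting into t ≡ 7 (mod 11) gives 5s ≡ 4 (mod 11), and since 5⁻¹ ≡ 9 (mod 11), s ≡ 3. Hence t ≡ 3 + 5·3 = 18 (mod 55).

18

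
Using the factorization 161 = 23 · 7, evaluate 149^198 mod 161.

1

Mod 23: 149 ≡ 11; since 22 | 198, by Fermat 11^198 ≡ 1 (mod 23).
Mod 7: 149 ≡ 2; since 6 | 198, by Fermat 2^198 ≡ 1 (mod 7).
Combine by CRT: x ≡ 1 (mod 23), x ≡ 1 (mod 7) ⇒ x ≡ 1 (mod 161).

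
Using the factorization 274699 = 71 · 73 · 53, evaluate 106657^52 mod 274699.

28356

Mod 71: 106657 ≡ 15; 15^52 ≡ 27 (mod 71).
Mod 73: 106657 ≡ 4; 4^52 ≡ 32 (mod 73).
Mod 53: 106657 ≡ 21; since 52 | 52, by Fermat 21^52 ≡ 1 (mod 53).
Combine by CRT: x ≡ 27 (mod 71), x ≡ 32 (mod 73), x ≡ 1 (mod 53) ⇒ x ≡ 28356 (mod 274699).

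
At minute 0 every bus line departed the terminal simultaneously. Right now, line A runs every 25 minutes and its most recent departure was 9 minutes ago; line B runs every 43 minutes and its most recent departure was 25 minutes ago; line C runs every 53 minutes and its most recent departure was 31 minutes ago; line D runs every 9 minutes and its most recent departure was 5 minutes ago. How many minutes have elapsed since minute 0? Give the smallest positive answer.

287609

Combine the congruences pairwise.
From t ≡ 9 (mod 25) write t = 9 + 25s. Substituting into t ≡ 25 (mod 43) gives 25s ≡ 16 (mod 43), and since 25⁻¹ ≡ 31 (mod 43), s ≡ 23. Hence t ≡ 9 + 25·23 = 584 (mod 1075).
From t ≡ 584 (mod 1075) write t = 584 + 1075s. Substituting into t ≡ 31 (mod 53) gives 1075s ≡ 30 (mod 53), and since 15⁻¹ ≡ 46 (mod 53), s ≡ 2. Hence t ≡ 584 + 1075·2 = 2734 (mod 56975).
From t ≡ 2734 (mod 56975) write t = 2734 + 56975s. Substituting into t ≡ 5 (mod 9) gives 56975s ≡ 7 (mod 9), and since 5⁻¹ ≡ 2 (mod 9), s ≡ 5. Hence t ≡ 2734 + 56975·5 = 287609 (mod 512775).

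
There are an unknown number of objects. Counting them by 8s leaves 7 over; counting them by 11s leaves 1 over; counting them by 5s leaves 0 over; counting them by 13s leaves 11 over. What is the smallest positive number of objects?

From N ≡ 7 (mod 8) write N = 7 + 8t. Substituting into N ≡ 1 (mod 11) gives 8t ≡ 5 (mod 11), and since 8⁻¹ ≡ 7 (mod 11), t ≡ 2. Hence N ≡ 7 + 8·2 = 23 (mod 88).
From N ≡ 23 (mod 88) write N = 23 + 88t. Substituting into N ≡ 0 (mod 5) gives 88t ≡ 2 (mod 5), and since 3⁻¹ ≡ 2 (mod 5), t ≡ 4. Hence N ≡ 23 + 88·4 = 375 (mod 440).
From N ≡ 375 (mod 440) write N = 375 + 440t. Substituting into N ≡ 11 (mod 13) gives 440t ≡ 0 (mod 13), and since 11⁻¹ ≡ 6 (mod 13), t ≡ 0. Hence N ≡ 375 + 440·0 = 375 (mod 5720).

375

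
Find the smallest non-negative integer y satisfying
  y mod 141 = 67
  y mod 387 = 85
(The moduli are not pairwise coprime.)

gcd(141, 387) = 3 and 3 | (85 − 67), so the pair is consistent; merging gives y ≡ 9373 (mod 18189), where 18189 = lcm(141, 387).
The solution is unique modulo lcm(141, 387) = 18189.

9373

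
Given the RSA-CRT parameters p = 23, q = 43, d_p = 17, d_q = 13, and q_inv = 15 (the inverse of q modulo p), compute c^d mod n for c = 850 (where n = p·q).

91

m₁ = c^(d_p) mod p: c ≡ 22 (mod 23), and 22^17 mod 23 = 22.
m₂ = c^(d_q) mod q: c ≡ 33 (mod 43), and 33^13 mod 43 = 5.
h = q_inv·(m₁ − m₂) mod p = 15·(22 − 5) mod 23 = 2.
m = m₂ + h·q = 5 + 2·43 = 91.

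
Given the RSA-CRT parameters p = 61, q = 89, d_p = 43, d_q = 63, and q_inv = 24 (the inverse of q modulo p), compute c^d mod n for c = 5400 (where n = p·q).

2896

m₁ = c^(d_p) mod p: c ≡ 32 (mod 61), and 32^43 mod 61 = 29.
m₂ = c^(d_q) mod q: c ≡ 60 (mod 89), and 60^63 mod 89 = 48.
h = q_inv·(m₁ − m₂) mod p = 24·(29 − 48) mod 61 = 32.
m = m₂ + h·q = 48 + 32·89 = 2896.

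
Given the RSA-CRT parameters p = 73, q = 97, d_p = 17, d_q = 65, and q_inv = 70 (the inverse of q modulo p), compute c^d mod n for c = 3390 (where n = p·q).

m₁ = c^(d_p) mod p: c ≡ 32 (mod 73), and 32^17 mod 73 = 16.
m₂ = c^(d_q) mod q: c ≡ 92 (mod 97), and 92^65 mod 97 = 83.
h = q_inv·(m₁ − m₂) mod p = 70·(16 − 83) mod 73 = 55.
m = m₂ + h·q = 83 + 55·97 = 5418.

5418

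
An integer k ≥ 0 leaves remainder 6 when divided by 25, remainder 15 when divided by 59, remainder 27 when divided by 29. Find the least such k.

5856

The moduli are pairwise coprime; N = 25·59·29 = 42775.
N/25 = 1711; 1711 ≡ 11 (mod 25); 11·16 ≡ 1, so inverse 16.
N/59 = 725; 725 ≡ 17 (mod 59); 17·7 ≡ 1, so inverse 7.
N/29 = 1475; 1475 ≡ 25 (mod 29); 25·7 ≡ 1, so inverse 7.
k ≡ 6·1711·16 + 15·725·7 + 27·1475·7 = 519156.
519156 mod 42775 = 5856.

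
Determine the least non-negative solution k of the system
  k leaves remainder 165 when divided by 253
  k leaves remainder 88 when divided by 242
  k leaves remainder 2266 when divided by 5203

137544

Combine the congruences pairwise.
gcd(253, 242) = 11 and 11 | (88 − 165), so the pair is consistent; merging gives k ≡ 3960 (mod 5566), where 5566 = lcm(253, 242).
gcd(5566, 5203) = 121 and 121 | (2266 − 3960), so the pair is consistent; merging gives k ≡ 137544 (mod 239338), where 239338 = lcm(5566, 5203).
The solution is unique modulo lcm(253, 242, 5203) = 239338.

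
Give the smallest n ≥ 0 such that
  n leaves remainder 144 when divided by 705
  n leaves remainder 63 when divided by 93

10014

Combine the congruences pairwise.
gcd(705, 93) = 3 and 3 | (63 − 144), so the pair is consistent; merging gives n ≡ 10014 (mod 21855), where 21855 = lcm(705, 93).
The solution is unique modulo lcm(705, 93) = 21855.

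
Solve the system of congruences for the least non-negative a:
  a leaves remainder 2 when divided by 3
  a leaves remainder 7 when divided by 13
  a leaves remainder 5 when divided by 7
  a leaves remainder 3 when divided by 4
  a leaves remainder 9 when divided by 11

The moduli are pairwise coprime; N = 3·13·7·4·11 = 12012.
N/3 = 4004; 4004 ≡ 2 (mod 3); 2·2 ≡ 1, so inverse 2.
N/13 = 924; 924 ≡ 1 (mod 13), inverse 1.
N/7 = 1716; 1716 ≡ 1 (mod 7), inverse 1.
N/4 = 3003; 3003 ≡ 3 (mod 4); 3·3 ≡ 1, so inverse 3.
N/11 = 1092; 1092 ≡ 3 (mod 11); 3·4 ≡ 1, so inverse 4.
a ≡ 2·4004·2 + 7·924·1 + 5·1716·1 + 3·3003·3 + 9·1092·4 = 97403.
97403 mod 12012 = 1307.

1307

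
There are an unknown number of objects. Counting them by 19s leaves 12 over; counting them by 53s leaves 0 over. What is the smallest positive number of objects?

Combine the congruences pairwise.
From N ≡ 12 (mod 19) write N = 12 + 19t. Substituting into N ≡ 0 (mod 53) gives 19t ≡ 41 (mod 53), and since 19⁻¹ ≡ 14 (mod 53), t ≡ 44. Hence N ≡ 12 + 19·44 = 848 (mod 1007).

848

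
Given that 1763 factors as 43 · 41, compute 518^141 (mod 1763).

Mod 43: 518 ≡ 2; by Fermat, exponent reduces to 141 mod 42 = 15; 2^15 ≡ 2 (mod 43).
Mod 41: 518 ≡ 26; by Fermat, exponent reduces to 141 mod 40 = 21; 26^21 ≡ 15 (mod 41).
Combine by CRT: x ≡ 2 (mod 43), x ≡ 15 (mod 41) ⇒ x ≡ 1163 (mod 1763).

1163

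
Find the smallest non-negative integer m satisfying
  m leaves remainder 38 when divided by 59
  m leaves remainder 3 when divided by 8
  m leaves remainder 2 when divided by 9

The moduli are pairwise coprime; N = 59·8·9 = 4248.
N/59 = 72; 72 ≡ 13 (mod 59); 13·50 ≡ 1, so inverse 50.
N/8 = 531; 531 ≡ 3 (mod 8); 3·3 ≡ 1, so inverse 3.
N/9 = 472; 472 ≡ 4 (mod 9); 4·7 ≡ 1, so inverse 7.
m ≡ 38·72·50 + 3·531·3 + 2·472·7 = 148187.
148187 mod 4248 = 3755.

3755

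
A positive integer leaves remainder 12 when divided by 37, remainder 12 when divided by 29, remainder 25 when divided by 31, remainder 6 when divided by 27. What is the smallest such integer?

750039

From m ≡ 12 (mod 37) write m = 12 + 37t. Substituting into m ≡ 12 (mod 29) gives 37t ≡ 0 (mod 29), and since 8⁻¹ ≡ 11 (mod 29), t ≡ 0. Hence m ≡ 12 + 37·0 = 12 (mod 1073).
From m ≡ 12 (mod 1073) write m = 12 + 1073t. Substituting into m ≡ 25 (mod 31) gives 1073t ≡ 13 (mod 31), and since 19⁻¹ ≡ 18 (mod 31), t ≡ 17. Hence m ≡ 12 + 1073·17 = 18253 (mod 33263).
From m ≡ 18253 (mod 33263) write m = 18253 + 33263t. Substituting into m ≡ 6 (mod 27) gives 33263t ≡ 5 (mod 27), and since 26⁻¹ ≡ 26 (mod 27), t ≡ 22. Hence m ≡ 18253 + 33263·22 = 750039 (mod 898101).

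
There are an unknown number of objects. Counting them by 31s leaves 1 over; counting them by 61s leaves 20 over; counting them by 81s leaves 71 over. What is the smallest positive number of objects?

From N ≡ 1 (mod 31) write N = 1 + 31t. Substituting into N ≡ 20 (mod 61) gives 31t ≡ 19 (mod 61), and since 31⁻¹ ≡ 2 (mod 61), t ≡ 38. Hence N ≡ 1 + 31·38 = 1179 (mod 1891).
From N ≡ 1179 (mod 1891) write N = 1179 + 1891t. Substituting into N ≡ 71 (mod 81) gives 1891t ≡ 26 (mod 81), and since 28⁻¹ ≡ 55 (mod 81), t ≡ 53. Hence N ≡ 1179 + 1891·53 = 101402 (mod 153171).

101402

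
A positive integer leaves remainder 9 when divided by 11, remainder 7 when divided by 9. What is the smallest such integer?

97

From N ≡ 9 (mod 11) write N = 9 + 11t. Substituting into N ≡ 7 (mod 9) gives 11t ≡ 7 (mod 9), and since 2⁻¹ ≡ 5 (mod 9), t ≡ 8. Hence N ≡ 9 + 11·8 = 97 (mod 99).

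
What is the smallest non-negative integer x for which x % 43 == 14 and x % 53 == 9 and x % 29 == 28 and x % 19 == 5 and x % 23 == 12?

The moduli are pairwise coprime; N = 43·53·29·19·23 = 28881767.
N/43 = 671669; 671669 ≡ 9 (mod 43); 9·24 ≡ 1, so inverse 24.
N/53 = 544939; 544939 ≡ 46 (mod 53); 46·15 ≡ 1, so inverse 15.
N/29 = 995923; 995923 ≡ 5 (mod 29); 5·6 ≡ 1, so inverse 6.
N/19 = 1520093; 1520093 ≡ 17 (mod 19); 17·9 ≡ 1, so inverse 9.
N/23 = 1255729; 1255729 ≡ 21 (mod 23); 21·11 ≡ 1, so inverse 11.
x ≡ 14·671669·24 + 9·544939·15 + 28·995923·6 + 5·1520093·9 + 12·1255729·11 = 700723026.
700723026 mod 28881767 = 7560618.

7560618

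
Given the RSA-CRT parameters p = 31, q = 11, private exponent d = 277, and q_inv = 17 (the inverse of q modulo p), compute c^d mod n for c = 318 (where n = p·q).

d_p = d mod (p−1) = 277 mod 30 = 7; d_q = d mod (q−1) = 7.
m₁ = c^(d_p) mod p: c ≡ 8 (mod 31), and 8^7 mod 31 = 2.
m₂ = c^(d_q) mod q: c ≡ 10 (mod 11), and 10^7 mod 11 = 10.
h = q_inv·(m₁ − m₂) mod p = 17·(2 − 10) mod 31 = 19.
m = m₂ + h·q = 10 + 19·11 = 219.

219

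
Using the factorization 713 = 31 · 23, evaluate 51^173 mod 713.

Mod 31: 51 ≡ 20; by Fermat, exponent reduces to 173 mod 30 = 23; 20^23 ≡ 19 (mod 31).
Mod 23: 51 ≡ 5; by Fermat, exponent reduces to 173 mod 22 = 19; 5^19 ≡ 7 (mod 23).
Combine by CRT: x ≡ 19 (mod 31), x ≡ 7 (mod 23) ⇒ x ≡ 329 (mod 713).

329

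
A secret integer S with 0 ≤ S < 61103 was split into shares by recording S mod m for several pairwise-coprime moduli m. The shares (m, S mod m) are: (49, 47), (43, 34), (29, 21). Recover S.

2399

The moduli are pairwise coprime; N = 49·43·29 = 61103.
N/49 = 1247; 1247 ≡ 22 (mod 49); 22·29 ≡ 1, so inverse 29.
N/43 = 1421; 1421 ≡ 2 (mod 43); 2·22 ≡ 1, so inverse 22.
N/29 = 2107; 2107 ≡ 19 (mod 29); 19·26 ≡ 1, so inverse 26.
S ≡ 47·1247·29 + 34·1421·22 + 21·2107·26 = 3912991.
3912991 mod 61103 = 2399.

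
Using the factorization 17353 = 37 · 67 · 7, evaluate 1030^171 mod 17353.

Mod 37: 1030 ≡ 31; by Fermat, exponent reduces to 171 mod 36 = 27; 31^27 ≡ 6 (mod 37).
Mod 67: 1030 ≡ 25; by Fermat, exponent reduces to 171 mod 66 = 39; 25^39 ≡ 62 (mod 67).
Mod 7: 1030 ≡ 1; by Fermat, exponent reduces to 171 mod 6 = 3; 1^3 ≡ 1 (mod 7).
Combine by CRT: x ≡ 6 (mod 37), x ≡ 62 (mod 67), x ≡ 1 (mod 7) ⇒ x ≡ 12993 (mod 17353).

12993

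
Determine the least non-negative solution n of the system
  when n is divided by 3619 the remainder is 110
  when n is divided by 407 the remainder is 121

32681

gcd(3619, 407) = 11 and 11 | (121 − 110), so the pair is consistent; merging gives n ≡ 32681 (mod 133903), where 133903 = lcm(3619, 407).
The solution is unique modulo lcm(3619, 407) = 133903.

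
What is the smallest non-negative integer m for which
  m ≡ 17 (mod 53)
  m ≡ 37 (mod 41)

1554

From m ≡ 17 (mod 53) write m = 17 + 53t. Substituting into m ≡ 37 (mod 41) gives 53t ≡ 20 (mod 41), and since 12⁻¹ ≡ 24 (mod 41), t ≡ 29. Hence m ≡ 17 + 53·29 = 1554 (mod 2173).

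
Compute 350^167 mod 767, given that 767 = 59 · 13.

Mod 59: 350 ≡ 55; by Fermat, exponent reduces to 167 mod 58 = 51; 55^51 ≡ 23 (mod 59).
Mod 13: 350 ≡ 12; by Fermat, exponent reduces to 167 mod 12 = 11; 12^11 ≡ 12 (mod 13).
Combine by CRT: x ≡ 23 (mod 59), x ≡ 12 (mod 13) ⇒ x ≡ 259 (mod 767).

259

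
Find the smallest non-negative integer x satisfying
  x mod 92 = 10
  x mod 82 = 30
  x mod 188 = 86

gcd(92, 82) = 2 and 2 | (30 − 10), so the pair is consistent; merging gives x ≡ 194 (mod 3772), where 3772 = lcm(92, 82).
gcd(3772, 188) = 4 and 4 | (86 − 194), so the pair is consistent; merging gives x ≡ 143530 (mod 177284), where 177284 = lcm(3772, 188).
The solution is unique modulo lcm(92, 82, 188) = 177284.

143530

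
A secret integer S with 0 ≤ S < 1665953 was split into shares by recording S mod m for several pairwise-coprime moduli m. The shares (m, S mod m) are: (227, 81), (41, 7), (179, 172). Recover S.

981629

The moduli are pairwise coprime; N = 227·41·179 = 1665953.
N/227 = 7339; 7339 ≡ 75 (mod 227); 75·112 ≡ 1, so inverse 112.
N/41 = 40633; 40633 ≡ 2 (mod 41); 2·21 ≡ 1, so inverse 21.
N/179 = 9307; 9307 ≡ 178 (mod 179); 178·178 ≡ 1, so inverse 178.
S ≡ 81·7339·112 + 7·40633·21 + 172·9307·178 = 357495571.
357495571 mod 1665953 = 981629.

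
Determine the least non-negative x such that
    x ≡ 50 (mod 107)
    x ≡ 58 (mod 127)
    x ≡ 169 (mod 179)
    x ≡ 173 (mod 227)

414372102

The moduli are pairwise coprime; N = 107·127·179·227 = 552161837.
N/107 = 5160391; 5160391 ≡ 102 (mod 107); 102·64 ≡ 1, so inverse 64.
N/127 = 4347731; 4347731 ≡ 13 (mod 127); 13·88 ≡ 1, so inverse 88.
N/179 = 3084703; 3084703 ≡ 175 (mod 179); 175·134 ≡ 1, so inverse 134.
N/227 = 2432431; 2432431 ≡ 126 (mod 227); 126·218 ≡ 1, so inverse 218.
x ≡ 50·5160391·64 + 58·4347731·88 + 169·3084703·134 + 173·2432431·218 = 200296957096.
200296957096 mod 552161837 = 414372102.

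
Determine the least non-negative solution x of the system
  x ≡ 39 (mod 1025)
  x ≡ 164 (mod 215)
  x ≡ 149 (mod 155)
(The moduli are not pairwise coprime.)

151739

gcd(1025, 215) = 5 and 5 | (164 − 39), so the pair is consistent; merging gives x ≡ 19514 (mod 44075), where 44075 = lcm(1025, 215).
gcd(44075, 155) = 5 and 5 | (149 − 19514), so the pair is consistent; merging gives x ≡ 151739 (mod 1366325), where 1366325 = lcm(44075, 155).
The solution is unique modulo lcm(1025, 215, 155) = 1366325.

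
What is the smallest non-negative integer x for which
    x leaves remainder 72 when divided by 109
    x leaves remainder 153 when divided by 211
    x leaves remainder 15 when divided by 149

758276

The moduli are pairwise coprime; N = 109·211·149 = 3426851.
N/109 = 31439; 31439 ≡ 47 (mod 109); 47·58 ≡ 1, so inverse 58.
N/211 = 16241; 16241 ≡ 205 (mod 211); 205·35 ≡ 1, so inverse 35.
N/149 = 22999; 22999 ≡ 53 (mod 149); 53·45 ≡ 1, so inverse 45.
x ≡ 72·31439·58 + 153·16241·35 + 15·22999·45 = 233784144.
233784144 mod 3426851 = 758276.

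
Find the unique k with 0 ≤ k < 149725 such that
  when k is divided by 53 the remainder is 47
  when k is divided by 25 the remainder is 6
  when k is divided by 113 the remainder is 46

The moduli are pairwise coprime; N = 53·25·113 = 149725.
N/53 = 2825; 2825 ≡ 16 (mod 53); 16·10 ≡ 1, so inverse 10.
N/25 = 5989; 5989 ≡ 14 (mod 25); 14·9 ≡ 1, so inverse 9.
N/113 = 1325; 1325 ≡ 82 (mod 113); 82·51 ≡ 1, so inverse 51.
k ≡ 47·2825·10 + 6·5989·9 + 46·1325·51 = 4759606.
4759606 mod 149725 = 118131.

118131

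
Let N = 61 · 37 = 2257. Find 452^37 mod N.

378

Mod 61: 452 ≡ 25; 25^37 ≡ 12 (mod 61).
Mod 37: 452 ≡ 8; by Fermat, exponent reduces to 37 mod 36 = 1; 8^1 ≡ 8 (mod 37).
Combine by CRT: x ≡ 12 (mod 61), x ≡ 8 (mod 37) ⇒ x ≡ 378 (mod 2257).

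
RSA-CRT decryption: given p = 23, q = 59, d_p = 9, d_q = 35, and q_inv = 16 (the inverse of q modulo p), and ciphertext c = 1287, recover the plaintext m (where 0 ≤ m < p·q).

735

m₁ = c^(d_p) mod p: c ≡ 22 (mod 23), and 22^9 mod 23 = 22.
m₂ = c^(d_q) mod q: c ≡ 48 (mod 59), and 48^35 mod 59 = 27.
h = q_inv·(m₁ − m₂) mod p = 16·(22 − 27) mod 23 = 12.
m = m₂ + h·q = 27 + 12·59 = 735.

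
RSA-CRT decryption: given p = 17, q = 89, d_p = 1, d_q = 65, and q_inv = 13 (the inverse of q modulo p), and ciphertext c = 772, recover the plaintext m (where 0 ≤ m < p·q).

m₁ = c^(d_p) mod p: c ≡ 7 (mod 17), and 7^1 mod 17 = 7.
m₂ = c^(d_q) mod q: c ≡ 60 (mod 89), and 60^65 mod 89 = 51.
h = q_inv·(m₁ − m₂) mod p = 13·(7 − 51) mod 17 = 6.
m = m₂ + h·q = 51 + 6·89 = 585.

585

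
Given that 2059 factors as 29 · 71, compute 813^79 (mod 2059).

Mod 29: 813 ≡ 1; by Fermat, exponent reduces to 79 mod 28 = 23; 1^23 ≡ 1 (mod 29).
Mod 71: 813 ≡ 32; by Fermat, exponent reduces to 79 mod 70 = 9; 32^9 ≡ 30 (mod 71).
Combine by CRT: x ≡ 1 (mod 29), x ≡ 30 (mod 71) ⇒ x ≡ 30 (mod 2059).

30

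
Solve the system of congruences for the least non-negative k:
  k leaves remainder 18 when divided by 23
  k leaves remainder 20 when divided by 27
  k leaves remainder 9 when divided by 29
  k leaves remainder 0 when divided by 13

From k ≡ 18 (mod 23) write k = 18 + 23t. Substituting into k ≡ 20 (mod 27) gives 23t ≡ 2 (mod 27), and since 23⁻¹ ≡ 20 (mod 27), t ≡ 13. Hence k ≡ 18 + 23·13 = 317 (mod 621).
From k ≡ 317 (mod 621) write k = 317 + 621t. Substituting into k ≡ 9 (mod 29) gives 621t ≡ 11 (mod 29), and since 12⁻¹ ≡ 17 (mod 29), t ≡ 13. Hence k ≡ 317 + 621·13 = 8390 (mod 18009).
From k ≡ 8390 (mod 18009) write k = 8390 + 18009t. Substituting into k ≡ 0 (mod 13) gives 18009t ≡ 8 (mod 13), and since 4⁻¹ ≡ 10 (mod 13), t ≡ 2. Hence k ≡ 8390 + 18009·2 = 44408 (mod 234117).

44408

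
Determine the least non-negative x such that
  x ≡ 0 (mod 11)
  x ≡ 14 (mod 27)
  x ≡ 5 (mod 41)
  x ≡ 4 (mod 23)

203324

From x ≡ 0 (mod 11) write x = 0 + 11t. Substituting into x ≡ 14 (mod 27) gives 11t ≡ 14 (mod 27), and since 11⁻¹ ≡ 5 (mod 27), t ≡ 16. Hence x ≡ 0 + 11·16 = 176 (mod 297).
From x ≡ 176 (mod 297) write x = 176 + 297t. Substituting into x ≡ 5 (mod 41) gives 297t ≡ 34 (mod 41), and since 10⁻¹ ≡ 37 (mod 41), t ≡ 28. Hence x ≡ 176 + 297·28 = 8492 (mod 12177).
From x ≡ 8492 (mod 12177) write x = 8492 + 12177t. Substituting into x ≡ 4 (mod 23) gives 12177t ≡ 22 (mod 23), and since 10⁻¹ ≡ 7 (mod 23), t ≡ 16. Hence x ≡ 8492 + 12177·16 = 203324 (mod 280071).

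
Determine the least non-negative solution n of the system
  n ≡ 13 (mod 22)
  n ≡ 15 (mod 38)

167

gcd(22, 38) = 2 and 2 | (15 − 13), so the pair is consistent; merging gives n ≡ 167 (mod 418), where 418 = lcm(22, 38).
The solution is unique modulo lcm(22, 38) = 418.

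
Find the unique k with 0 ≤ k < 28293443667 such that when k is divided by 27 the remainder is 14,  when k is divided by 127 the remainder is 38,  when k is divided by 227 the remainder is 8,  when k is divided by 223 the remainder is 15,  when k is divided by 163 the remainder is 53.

7125551573

The moduli are pairwise coprime; N = 27·127·227·223·163 = 28293443667.
N/27 = 1047905321; 1047905321 ≡ 5 (mod 27); 5·11 ≡ 1, so inverse 11.
N/127 = 222783021; 222783021 ≡ 2 (mod 127); 2·64 ≡ 1, so inverse 64.
N/227 = 124640721; 124640721 ≡ 15 (mod 227); 15·106 ≡ 1, so inverse 106.
N/223 = 126876429; 126876429 ≡ 133 (mod 223); 133·166 ≡ 1, so inverse 166.
N/163 = 173579409; 173579409 ≡ 57 (mod 163); 57·143 ≡ 1, so inverse 143.
k ≡ 14·1047905321·11 + 38·222783021·64 + 8·124640721·106 + 15·126876429·166 + 53·173579409·143 = 2440361706935.
2440361706935 mod 28293443667 = 7125551573.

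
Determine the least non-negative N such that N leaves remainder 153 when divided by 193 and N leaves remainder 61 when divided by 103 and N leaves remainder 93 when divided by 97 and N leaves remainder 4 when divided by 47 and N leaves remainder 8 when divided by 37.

The moduli are pairwise coprime; M = 193·103·97·47·37 = 3353249357.
M/193 = 17374349; 17374349 ≡ 103 (mod 193); 103·15 ≡ 1, so inverse 15.
M/103 = 32555819; 32555819 ≡ 94 (mod 103); 94·80 ≡ 1, so inverse 80.
M/97 = 34569581; 34569581 ≡ 42 (mod 97); 42·67 ≡ 1, so inverse 67.
M/47 = 71345731; 71345731 ≡ 13 (mod 47); 13·29 ≡ 1, so inverse 29.
M/37 = 90628361; 90628361 ≡ 6 (mod 37); 6·31 ≡ 1, so inverse 31.
N ≡ 153·17374349·15 + 61·32555819·80 + 93·34569581·67 + 4·71345731·29 + 8·90628361·31 = 444901525210.
444901525210 mod 3353249357 = 2272610086.

2272610086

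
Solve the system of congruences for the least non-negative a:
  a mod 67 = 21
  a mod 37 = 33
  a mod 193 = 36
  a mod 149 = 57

16673306

The moduli are pairwise coprime; N = 67·37·193·149 = 71288603.
N/67 = 1064009; 1064009 ≡ 49 (mod 67); 49·26 ≡ 1, so inverse 26.
N/37 = 1926719; 1926719 ≡ 18 (mod 37); 18·35 ≡ 1, so inverse 35.
N/193 = 369371; 369371 ≡ 162 (mod 193); 162·56 ≡ 1, so inverse 56.
N/149 = 478447; 478447 ≡ 8 (mod 149); 8·56 ≡ 1, so inverse 56.
a ≡ 21·1064009·26 + 33·1926719·35 + 36·369371·56 + 57·478447·56 = 5078164119.
5078164119 mod 71288603 = 16673306.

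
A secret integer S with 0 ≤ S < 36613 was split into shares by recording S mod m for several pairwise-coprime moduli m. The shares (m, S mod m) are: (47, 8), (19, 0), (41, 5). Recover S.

10583

The moduli are pairwise coprime; N = 47·19·41 = 36613.
N/47 = 779; 779 ≡ 27 (mod 47); 27·7 ≡ 1, so inverse 7.
N/19 = 1927; 1927 ≡ 8 (mod 19); 8·12 ≡ 1, so inverse 12.
N/41 = 893; 893 ≡ 32 (mod 41); 32·9 ≡ 1, so inverse 9.
S ≡ 8·779·7 + 0·1927·12 + 5·893·9 = 83809.
83809 mod 36613 = 10583.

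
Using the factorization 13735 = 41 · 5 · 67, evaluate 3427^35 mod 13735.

8408

Mod 41: 3427 ≡ 24; 24^35 ≡ 3 (mod 41).
Mod 5: 3427 ≡ 2; by Fermat, exponent reduces to 35 mod 4 = 3; 2^3 ≡ 3 (mod 5).
Mod 67: 3427 ≡ 10; 10^35 ≡ 33 (mod 67).
Combine by CRT: x ≡ 3 (mod 41), x ≡ 3 (mod 5), x ≡ 33 (mod 67) ⇒ x ≡ 8408 (mod 13735).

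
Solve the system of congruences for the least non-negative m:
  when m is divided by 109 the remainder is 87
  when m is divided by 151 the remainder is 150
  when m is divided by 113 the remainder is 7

The moduli are pairwise coprime; N = 109·151·113 = 1859867.
N/109 = 17063; 17063 ≡ 59 (mod 109); 59·85 ≡ 1, so inverse 85.
N/151 = 12317; 12317 ≡ 86 (mod 151); 86·72 ≡ 1, so inverse 72.
N/113 = 16459; 16459 ≡ 74 (mod 113); 74·84 ≡ 1, so inverse 84.
m ≡ 87·17063·85 + 150·12317·72 + 7·16459·84 = 268882377.
268882377 mod 1859867 = 1061529.

1061529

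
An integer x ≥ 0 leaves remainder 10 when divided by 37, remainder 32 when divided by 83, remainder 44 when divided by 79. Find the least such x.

From x ≡ 10 (mod 37) write x = 10 + 37t. Substituting into x ≡ 32 (mod 83) gives 37t ≡ 22 (mod 83), and since 37⁻¹ ≡ 9 (mod 83), t ≡ 32. Hence x ≡ 10 + 37·32 = 1194 (mod 3071).
From x ≡ 1194 (mod 3071) write x = 1194 + 3071t. Substituting into x ≡ 44 (mod 79) gives 3071t ≡ 35 (mod 79), and since 69⁻¹ ≡ 71 (mod 79), t ≡ 36. Hence x ≡ 1194 + 3071·36 = 111750 (mod 242609).

111750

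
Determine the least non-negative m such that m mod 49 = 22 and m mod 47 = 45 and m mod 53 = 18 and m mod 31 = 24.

3513812

The moduli are pairwise coprime; N = 49·47·53·31 = 3783829.
N/49 = 77221; 77221 ≡ 46 (mod 49); 46·16 ≡ 1, so inverse 16.
N/47 = 80507; 80507 ≡ 43 (mod 47); 43·35 ≡ 1, so inverse 35.
N/53 = 71393; 71393 ≡ 2 (mod 53); 2·27 ≡ 1, so inverse 27.
N/31 = 122059; 122059 ≡ 12 (mod 31); 12·13 ≡ 1, so inverse 13.
m ≡ 22·77221·16 + 45·80507·35 + 18·71393·27 + 24·122059·13 = 226759723.
226759723 mod 3783829 = 3513812.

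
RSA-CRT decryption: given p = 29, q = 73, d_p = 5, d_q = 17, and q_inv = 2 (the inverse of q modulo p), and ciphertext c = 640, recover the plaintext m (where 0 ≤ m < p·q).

1540

m₁ = c^(d_p) mod p: c ≡ 2 (mod 29), and 2^5 mod 29 = 3.
m₂ = c^(d_q) mod q: c ≡ 56 (mod 73), and 56^17 mod 73 = 7.
h = q_inv·(m₁ − m₂) mod p = 2·(3 − 7) mod 29 = 21.
m = m₂ + h·q = 7 + 21·73 = 1540.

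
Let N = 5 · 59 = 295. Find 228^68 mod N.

Mod 5: 228 ≡ 3; since 4 | 68, by Fermat 3^68 ≡ 1 (mod 5).
Mod 59: 228 ≡ 51; by Fermat, exponent reduces to 68 mod 58 = 10; 51^10 ≡ 57 (mod 59).
Combine by CRT: x ≡ 1 (mod 5), x ≡ 57 (mod 59) ⇒ x ≡ 116 (mod 295).

116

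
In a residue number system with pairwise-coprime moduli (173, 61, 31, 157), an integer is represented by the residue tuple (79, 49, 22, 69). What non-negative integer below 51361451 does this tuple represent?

5245439

The moduli are pairwise coprime; N = 173·61·31·157 = 51361451.
N/173 = 296887; 296887 ≡ 19 (mod 173); 19·82 ≡ 1, so inverse 82.
N/61 = 841991; 841991 ≡ 8 (mod 61); 8·23 ≡ 1, so inverse 23.
N/31 = 1656821; 1656821 ≡ 26 (mod 31); 26·6 ≡ 1, so inverse 6.
N/157 = 327143; 327143 ≡ 112 (mod 157); 112·150 ≡ 1, so inverse 150.
x ≡ 79·296887·82 + 49·841991·23 + 22·1656821·6 + 69·327143·150 = 6476788265.
6476788265 mod 51361451 = 5245439.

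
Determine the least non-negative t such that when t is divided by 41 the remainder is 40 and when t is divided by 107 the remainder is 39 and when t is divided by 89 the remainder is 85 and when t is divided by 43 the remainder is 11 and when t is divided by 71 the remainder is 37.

932288257

From t ≡ 40 (mod 41) write t = 40 + 41s. Substituting into t ≡ 39 (mod 107) gives 41s ≡ 106 (mod 107), and since 41⁻¹ ≡ 47 (mod 107), s ≡ 60. Hence t ≡ 40 + 41·60 = 2500 (mod 4387).
From t ≡ 2500 (mod 4387) write t = 2500 + 4387s. Substituting into t ≡ 85 (mod 89) gives 4387s ≡ 77 (mod 89), and since 26⁻¹ ≡ 24 (mod 89), s ≡ 68. Hence t ≡ 2500 + 4387·68 = 300816 (mod 390443).
From t ≡ 300816 (mod 390443) write t = 300816 + 390443s. Substituting into t ≡ 11 (mod 43) gives 390443s ≡ 23 (mod 43), and since 3⁻¹ ≡ 29 (mod 43), s ≡ 22. Hence t ≡ 300816 + 390443·22 = 8890562 (mod 16789049).
From t ≡ 8890562 (mod 16789049) write t = 8890562 + 16789049s. Substituting into t ≡ 37 (mod 71) gives 16789049s ≡ 24 (mod 71), and since 34⁻¹ ≡ 23 (mod 71), s ≡ 55. Hence t ≡ 8890562 + 16789049·55 = 932288257 (mod 1192022479).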